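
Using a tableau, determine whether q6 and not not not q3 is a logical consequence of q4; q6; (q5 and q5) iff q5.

Initial set: {T q4; T q6; T ((q5 and q5) iff q5); F (q6 and not not not q3)}.
T ((q5 and q5) iff q5): β-rule — branch into T (q5 and q5), T q5  //  F (q5 and q5), F q5.
  branch 1 (add T (q5 and q5), T q5):
    T (q5 and q5): α-rule — add T q5, T q5.
    F (q6 and not not not q3): β-rule — branch into F q6  //  F not not not q3.
      branch 1.1 (add F q6):
        × closes — contains both q6 and not q6.
      branch 1.2 (add F not not not q3):
        F not not not q3: drop double negation, giving F not q3.
        ○ open, literals {q3=T, q4=T, q5=T, q6=T}.
  branch 2 (add F (q5 and q5), F q5):
    F (q6 and not not not q3): β-rule — branch into F q6  //  F not not not q3.
      branch 2.1 (add F q6):
        × closes — contains both q6 and not q6.
      branch 2.2 (add F not not not q3):
        F not not not q3: drop double negation, giving F not q3.
        F (q5 and q5): β-rule — branch into F q5  //  F q5.
          branch 2.2.1 (add F q5):
            ○ open, literals {q3=T, q4=T, q5=F, q6=T}.
          branch 2.2.2 (add F q5):
            ○ open, literals {q3=T, q4=T, q5=F, q6=T}.
2 branches closed, 3 open.
An open branch gives a countermodel: q3=T, q4=T, q5=T, q6=T (unmentioned atoms arbitrary); the premises hold there but the conclusion fails.

No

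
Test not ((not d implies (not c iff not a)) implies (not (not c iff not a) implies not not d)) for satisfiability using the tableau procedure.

Unsatisfiable

Initial set: {not ((not d implies (not c iff not a)) implies (not (not c iff not a) implies not not d))}.
not ((not d implies (not c iff not a)) implies (not (not c iff not a) implies not not d)): α-rule — add (not d implies (not c iff not a)), not (not (not c iff not a) implies not not d).
not (not (not c iff not a) implies not not d): α-rule — add not (not c iff not a), not not not d.
not not not d: drop double negation, giving not d.
(not d implies (not c iff not a)): β-rule — branch into not not d  //  (not c iff not a).
  branch 1 (add not not d):
    × closes — contains both d and not d.
  branch 2 (add (not c iff not a)):
    not (not c iff not a): β-rule — branch into not c, not not a  //  not not c, not a.
      branch 2.1 (add not c, not not a):
        (not c iff not a): β-rule — branch into not c, not a  //  not not c, not not a.
          branch 2.1.1 (add not c, not a):
            × closes — contains both a and not a.
          branch 2.1.2 (add not not c, not not a):
            × closes — contains both c and not c.
      branch 2.2 (add not not c, not a):
        (not c iff not a): β-rule — branch into not c, not a  //  not not c, not not a.
          branch 2.2.1 (add not c, not a):
            × closes — contains both c and not c.
          branch 2.2.2 (add not not c, not not a):
            × closes — contains both a and not a.
All 5 branches close.
Every branch closed; the formula is unsatisfiable.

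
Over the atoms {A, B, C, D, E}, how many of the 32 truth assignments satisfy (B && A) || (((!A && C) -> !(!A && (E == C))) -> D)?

22

Initial set: {((B && A) || (((!A && C) -> !(!A && (E == C))) -> D))}.
((B && A) || (((!A && C) -> !(!A && (E == C))) -> D)): β-rule — branch into (B && A)  //  (((!A && C) -> !(!A && (E == C))) -> D).
  branch 1 (add (B && A)):
    (B && A): α-rule — add B, A.
    ○ open, literals {A=true, B=true}.
  branch 2 (add (((!A && C) -> !(!A && (E == C))) -> D)):
    (((!A && C) -> !(!A && (E == C))) -> D): β-rule — branch into !((!A && C) -> !(!A && (E == C)))  //  D.
      branch 2.1 (add !((!A && C) -> !(!A && (E == C)))):
        !((!A && C) -> !(!A && (E == C))): α-rule — add (!A && C), !!(!A && (E == C)).
        (!A && C): α-rule — add !A, C.
        !!(!A && (E == C)): α-rule — add !A, (E == C).
        (E == C): β-rule — branch into E, C  //  !E, !C.
          branch 2.1.1 (add E, C):
            ○ open, literals {A=false, C=true, E=true}.
          branch 2.1.2 (add !E, !C):
            × closes — contains both C and !C.
      branch 2.2 (add D):
        ○ open, literals {D=true}.
1 branch closed, 3 open.
Each open branch fixes some atoms; the unmentioned ones are free. Counting distinct full assignments: branch {A=true, B=true} (C, D, E) contributes 8 new; branch {A=false, C=true, E=true} (B, D) contributes 4 new; branch {D=true} (A, B, C, E) contributes 10 new. Total: 22.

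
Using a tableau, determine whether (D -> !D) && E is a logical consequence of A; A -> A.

Initial set: {A; (A -> A); !((D -> !D) && E)}.
(A -> A): β-rule — branch into !A  //  A.
  branch 1 (add !A):
    × closes — contains both A and !A.
  branch 2 (add A):
    !((D -> !D) && E): β-rule — branch into !(D -> !D)  //  !E.
      branch 2.1 (add !(D -> !D)):
        !(D -> !D): α-rule — add D, !!D.
        ○ open, literals {A=true, D=true}.
      branch 2.2 (add !E):
        ○ open, literals {A=true, E=false}.
1 branch closed, 2 open.
An open branch gives a countermodel: A=true, D=true (unmentioned atoms arbitrary); the premises hold there but the conclusion fails.

No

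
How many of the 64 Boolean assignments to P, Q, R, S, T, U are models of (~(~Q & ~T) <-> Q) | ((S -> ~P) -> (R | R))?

58

Initial set: {((~(~Q & ~T) <-> Q) | ((S -> ~P) -> (R | R)))}.
((~(~Q & ~T) <-> Q) | ((S -> ~P) -> (R | R))): β-rule — branch into (~(~Q & ~T) <-> Q)  //  ((S -> ~P) -> (R | R)).
  branch 1 (add (~(~Q & ~T) <-> Q)):
    (~(~Q & ~T) <-> Q): β-rule — branch into ~(~Q & ~T), Q  //  ~~(~Q & ~T), ~Q.
      branch 1.1 (add ~(~Q & ~T), Q):
        ~(~Q & ~T): β-rule — branch into ~~Q  //  ~~T.
          branch 1.1.1 (add ~~Q):
            ○ open, literals {Q=1}.
          branch 1.1.2 (add ~~T):
            ○ open, literals {Q=1, T=1}.
      branch 1.2 (add ~~(~Q & ~T), ~Q):
        ~~(~Q & ~T): α-rule — add ~Q, ~T.
        ○ open, literals {Q=0, T=0}.
  branch 2 (add ((S -> ~P) -> (R | R))):
    ((S -> ~P) -> (R | R)): β-rule — branch into ~(S -> ~P)  //  (R | R).
      branch 2.1 (add ~(S -> ~P)):
        ~(S -> ~P): α-rule — add S, ~~P.
        ○ open, literals {P=1, S=1}.
      branch 2.2 (add (R | R)):
        (R | R): β-rule — branch into R  //  R.
          branch 2.2.1 (add R):
            ○ open, literals {R=1}.
          branch 2.2.2 (add R):
            ○ open, literals {R=1}.
0 branches closed, 6 open.
Each open branch fixes some atoms; the unmentioned ones are free. Counting distinct full assignments: branch {Q=1} (P, R, S, T, U) contributes 32 new; branch {Q=1, T=1} (P, R, S, U) contributes 0 new; branch {Q=0, T=0} (P, R, S, U) contributes 16 new; branch {P=1, S=1} (Q, R, T, U) contributes 4 new; branch {R=1} (P, Q, S, T, U) contributes 6 new; branch {R=1} (P, Q, S, T, U) contributes 0 new. Total: 58.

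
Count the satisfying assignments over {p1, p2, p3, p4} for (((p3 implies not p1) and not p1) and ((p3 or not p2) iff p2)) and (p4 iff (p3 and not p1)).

1

Initial set: {((((p3 implies not p1) and not p1) and ((p3 or not p2) iff p2)) and (p4 iff (p3 and not p1)))}.
((((p3 implies not p1) and not p1) and ((p3 or not p2) iff p2)) and (p4 iff (p3 and not p1))): α-rule — add (((p3 implies not p1) and not p1) and ((p3 or not p2) iff p2)), (p4 iff (p3 and not p1)).
(((p3 implies not p1) and not p1) and ((p3 or not p2) iff p2)): α-rule — add ((p3 implies not p1) and not p1), ((p3 or not p2) iff p2).
((p3 implies not p1) and not p1): α-rule — add (p3 implies not p1), not p1.
(p4 iff (p3 and not p1)): β-rule — branch into p4, (p3 and not p1)  //  not p4, not (p3 and not p1).
  branch 1 (add p4, (p3 and not p1)):
    (p3 and not p1): α-rule — add p3, not p1.
    ((p3 or not p2) iff p2): β-rule — branch into (p3 or not p2), p2  //  not (p3 or not p2), not p2.
      branch 1.1 (add (p3 or not p2), p2):
        (p3 implies not p1): β-rule — branch into not p3  //  not p1.
          branch 1.1.1 (add not p3):
            × closes — contains both p3 and not p3.
          branch 1.1.2 (add not p1):
            (p3 or not p2): β-rule — branch into p3  //  not p2.
              branch 1.1.2.1 (add p3):
                ○ open, literals {p1=0, p2=1, p3=1, p4=1}.
              branch 1.1.2.2 (add not p2):
                × closes — contains both p2 and not p2.
      branch 1.2 (add not (p3 or not p2), not p2):
        not (p3 or not p2): α-rule — add not p3, not not p2.
        × closes — contains both p3 and not p3.
  branch 2 (add not p4, not (p3 and not p1)):
    ((p3 or not p2) iff p2): β-rule — branch into (p3 or not p2), p2  //  not (p3 or not p2), not p2.
      branch 2.1 (add (p3 or not p2), p2):
        (p3 implies not p1): β-rule — branch into not p3  //  not p1.
          branch 2.1.1 (add not p3):
            not (p3 and not p1): β-rule — branch into not p3  //  not not p1.
              branch 2.1.1.1 (add not p3):
                (p3 or not p2): β-rule — branch into p3  //  not p2.
                  branch 2.1.1.1.1 (add p3):
                    × closes — contains both p3 and not p3.
                  branch 2.1.1.1.2 (add not p2):
                    × closes — contains both p2 and not p2.
              branch 2.1.1.2 (add not not p1):
                × closes — contains both p1 and not p1.
          branch 2.1.2 (add not p1):
            not (p3 and not p1): β-rule — branch into not p3  //  not not p1.
              branch 2.1.2.1 (add not p3):
                (p3 or not p2): β-rule — branch into p3  //  not p2.
                  branch 2.1.2.1.1 (add p3):
                    × closes — contains both p3 and not p3.
                  branch 2.1.2.1.2 (add not p2):
                    × closes — contains both p2 and not p2.
              branch 2.1.2.2 (add not not p1):
                × closes — contains both p1 and not p1.
      branch 2.2 (add not (p3 or not p2), not p2):
        not (p3 or not p2): α-rule — add not p3, not not p2.
        × closes — contains both p2 and not p2.
10 branches closed, 1 open.
Each open branch fixes some atoms; the unmentioned ones are free. Counting distinct full assignments: branch {p1=0, p2=1, p3=1, p4=1} (none free) contributes 1 new. Total: 1.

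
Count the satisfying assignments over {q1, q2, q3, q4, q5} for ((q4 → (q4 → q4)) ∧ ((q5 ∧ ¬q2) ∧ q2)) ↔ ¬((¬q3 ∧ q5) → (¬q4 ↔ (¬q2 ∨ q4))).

26

Initial set: {(((q4 → (q4 → q4)) ∧ ((q5 ∧ ¬q2) ∧ q2)) ↔ ¬((¬q3 ∧ q5) → (¬q4 ↔ (¬q2 ∨ q4))))}.
(((q4 → (q4 → q4)) ∧ ((q5 ∧ ¬q2) ∧ q2)) ↔ ¬((¬q3 ∧ q5) → (¬q4 ↔ (¬q2 ∨ q4)))): β-rule — branch into ((q4 → (q4 → q4)) ∧ ((q5 ∧ ¬q2) ∧ q2)), ¬((¬q3 ∧ q5) → (¬q4 ↔ (¬q2 ∨ q4)))  //  ¬((q4 → (q4 → q4)) ∧ ((q5 ∧ ¬q2) ∧ q2)), ¬¬((¬q3 ∧ q5) → (¬q4 ↔ (¬q2 ∨ q4))).
  branch 1 (add ((q4 → (q4 → q4)) ∧ ((q5 ∧ ¬q2) ∧ q2)), ¬((¬q3 ∧ q5) → (¬q4 ↔ (¬q2 ∨ q4)))):
    ((q4 → (q4 → q4)) ∧ ((q5 ∧ ¬q2) ∧ q2)): α-rule — add (q4 → (q4 → q4)), ((q5 ∧ ¬q2) ∧ q2).
    ¬((¬q3 ∧ q5) → (¬q4 ↔ (¬q2 ∨ q4))): α-rule — add (¬q3 ∧ q5), ¬(¬q4 ↔ (¬q2 ∨ q4)).
    ((q5 ∧ ¬q2) ∧ q2): α-rule — add (q5 ∧ ¬q2), q2.
    (¬q3 ∧ q5): α-rule — add ¬q3, q5.
    (q5 ∧ ¬q2): α-rule — add q5, ¬q2.
    × closes — contains both q2 and ¬q2.
  branch 2 (add ¬((q4 → (q4 → q4)) ∧ ((q5 ∧ ¬q2) ∧ q2)), ¬¬((¬q3 ∧ q5) → (¬q4 ↔ (¬q2 ∨ q4)))):
    ¬((q4 → (q4 → q4)) ∧ ((q5 ∧ ¬q2) ∧ q2)): β-rule — branch into ¬(q4 → (q4 → q4))  //  ¬((q5 ∧ ¬q2) ∧ q2).
      branch 2.1 (add ¬(q4 → (q4 → q4))):
        ¬(q4 → (q4 → q4)): α-rule — add q4, ¬(q4 → q4).
        ¬(q4 → q4): α-rule — add q4, ¬q4.
        × closes — contains both q4 and ¬q4.
      branch 2.2 (add ¬((q5 ∧ ¬q2) ∧ q2)):
        ¬¬((¬q3 ∧ q5) → (¬q4 ↔ (¬q2 ∨ q4))): β-rule — branch into ¬(¬q3 ∧ q5)  //  (¬q4 ↔ (¬q2 ∨ q4)).
          branch 2.2.1 (add ¬(¬q3 ∧ q5)):
            ¬((q5 ∧ ¬q2) ∧ q2): β-rule — branch into ¬(q5 ∧ ¬q2)  //  ¬q2.
              branch 2.2.1.1 (add ¬(q5 ∧ ¬q2)):
                ¬(¬q3 ∧ q5): β-rule — branch into ¬¬q3  //  ¬q5.
                  branch 2.2.1.1.1 (add ¬¬q3):
                    ¬(q5 ∧ ¬q2): β-rule — branch into ¬q5  //  ¬¬q2.
                      branch 2.2.1.1.1.1 (add ¬q5):
                        ○ open, literals {q3=true, q5=false}.
                      branch 2.2.1.1.1.2 (add ¬¬q2):
                        ○ open, literals {q2=true, q3=true}.
                  branch 2.2.1.1.2 (add ¬q5):
                    ¬(q5 ∧ ¬q2): β-rule — branch into ¬q5  //  ¬¬q2.
                      branch 2.2.1.1.2.1 (add ¬q5):
                        ○ open, literals {q5=false}.
                      branch 2.2.1.1.2.2 (add ¬¬q2):
                        ○ open, literals {q2=true, q5=false}.
              branch 2.2.1.2 (add ¬q2):
                ¬(¬q3 ∧ q5): β-rule — branch into ¬¬q3  //  ¬q5.
                  branch 2.2.1.2.1 (add ¬¬q3):
                    ○ open, literals {q2=false, q3=true}.
                  branch 2.2.1.2.2 (add ¬q5):
                    ○ open, literals {q2=false, q5=false}.
          branch 2.2.2 (add (¬q4 ↔ (¬q2 ∨ q4))):
            ¬((q5 ∧ ¬q2) ∧ q2): β-rule — branch into ¬(q5 ∧ ¬q2)  //  ¬q2.
              branch 2.2.2.1 (add ¬(q5 ∧ ¬q2)):
                (¬q4 ↔ (¬q2 ∨ q4)): β-rule — branch into ¬q4, (¬q2 ∨ q4)  //  ¬¬q4, ¬(¬q2 ∨ q4).
                  branch 2.2.2.1.1 (add ¬q4, (¬q2 ∨ q4)):
                    ¬(q5 ∧ ¬q2): β-rule — branch into ¬q5  //  ¬¬q2.
                      branch 2.2.2.1.1.1 (add ¬q5):
                        (¬q2 ∨ q4): β-rule — branch into ¬q2  //  q4.
                          branch 2.2.2.1.1.1.1 (add ¬q2):
                            ○ open, literals {q2=false, q4=false, q5=false}.
                          branch 2.2.2.1.1.1.2 (add q4):
                            × closes — contains both q4 and ¬q4.
                      branch 2.2.2.1.1.2 (add ¬¬q2):
                        (¬q2 ∨ q4): β-rule — branch into ¬q2  //  q4.
                          branch 2.2.2.1.1.2.1 (add ¬q2):
                            × closes — contains both q2 and ¬q2.
                          branch 2.2.2.1.1.2.2 (add q4):
                            × closes — contains both q4 and ¬q4.
                  branch 2.2.2.1.2 (add ¬¬q4, ¬(¬q2 ∨ q4)):
                    ¬(¬q2 ∨ q4): α-rule — add ¬¬q2, ¬q4.
                    × closes — contains both q4 and ¬q4.
              branch 2.2.2.2 (add ¬q2):
                (¬q4 ↔ (¬q2 ∨ q4)): β-rule — branch into ¬q4, (¬q2 ∨ q4)  //  ¬¬q4, ¬(¬q2 ∨ q4).
                  branch 2.2.2.2.1 (add ¬q4, (¬q2 ∨ q4)):
                    (¬q2 ∨ q4): β-rule — branch into ¬q2  //  q4.
                      branch 2.2.2.2.1.1 (add ¬q2):
                        ○ open, literals {q2=false, q4=false}.
                      branch 2.2.2.2.1.2 (add q4):
                        × closes — contains both q4 and ¬q4.
                  branch 2.2.2.2.2 (add ¬¬q4, ¬(¬q2 ∨ q4)):
                    ¬(¬q2 ∨ q4): α-rule — add ¬¬q2, ¬q4.
                    × closes — contains both q2 and ¬q2.
8 branches closed, 8 open.
Each open branch fixes some atoms; the unmentioned ones are free. Counting distinct full assignments: branch {q3=true, q5=false} (q1, q2, q4) contributes 8 new; branch {q2=true, q3=true} (q1, q4, q5) contributes 4 new; branch {q5=false} (q1, q2, q3, q4) contributes 8 new; branch {q2=true, q5=false} (q1, q3, q4) contributes 0 new; branch {q2=false, q3=true} (q1, q4, q5) contributes 4 new; branch {q2=false, q5=false} (q1, q3, q4) contributes 0 new; branch {q2=false, q4=false, q5=false} (q1, q3) contributes 0 new; branch {q2=false, q4=false} (q1, q3, q5) contributes 2 new. Total: 26.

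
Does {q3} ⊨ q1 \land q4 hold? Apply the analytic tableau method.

Initial set: {T q3; F (q1 \land q4)}.
F (q1 \land q4): β-rule — branch into F q1  //  F q4.
  branch 1 (add F q1):
    ○ open, literals {q1=0, q3=1}.
  branch 2 (add F q4):
    ○ open, literals {q3=1, q4=0}.
0 branches closed, 2 open.
An open branch gives a countermodel: q1=0, q3=1 (unmentioned atoms arbitrary); the premises hold there but the conclusion fails.

No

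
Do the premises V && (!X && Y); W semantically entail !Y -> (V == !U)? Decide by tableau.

Yes

Initial set: {(V && (!X && Y)); W; !(!Y -> (V == !U))}.
(V && (!X && Y)): α-rule — add V, (!X && Y).
!(!Y -> (V == !U)): α-rule — add !Y, !(V == !U).
(!X && Y): α-rule — add !X, Y.
× closes — contains both Y and !Y.
All 1 branch closes.
Every branch closed, so the premises entail the conclusion.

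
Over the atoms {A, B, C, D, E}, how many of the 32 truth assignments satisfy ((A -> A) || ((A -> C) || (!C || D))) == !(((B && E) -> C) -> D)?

14

Initial set: {T (((A -> A) || ((A -> C) || (!C || D))) == !(((B && E) -> C) -> D))}.
T (((A -> A) || ((A -> C) || (!C || D))) == !(((B && E) -> C) -> D)): β-rule — branch into T ((A -> A) || ((A -> C) || (!C || D))), T !(((B && E) -> C) -> D)  //  F ((A -> A) || ((A -> C) || (!C || D))), F !(((B && E) -> C) -> D).
  branch 1 (add T ((A -> A) || ((A -> C) || (!C || D))), T !(((B && E) -> C) -> D)):
    T !(((B && E) -> C) -> D): α-rule — add T ((B && E) -> C), F D.
    T ((A -> A) || ((A -> C) || (!C || D))): β-rule — branch into T (A -> A)  //  T ((A -> C) || (!C || D)).
      branch 1.1 (add T (A -> A)):
        T ((B && E) -> C): β-rule — branch into F (B && E)  //  T C.
          branch 1.1.1 (add F (B && E)):
            T (A -> A): β-rule — branch into F A  //  T A.
              branch 1.1.1.1 (add F A):
                F (B && E): β-rule — branch into F B  //  F E.
                  branch 1.1.1.1.1 (add F B):
                    ○ open, literals {A=0, B=0, D=0}.
                  branch 1.1.1.1.2 (add F E):
                    ○ open, literals {A=0, D=0, E=0}.
              branch 1.1.1.2 (add T A):
                F (B && E): β-rule — branch into F B  //  F E.
                  branch 1.1.1.2.1 (add F B):
                    ○ open, literals {A=1, B=0, D=0}.
                  branch 1.1.1.2.2 (add F E):
                    ○ open, literals {A=1, D=0, E=0}.
          branch 1.1.2 (add T C):
            T (A -> A): β-rule — branch into F A  //  T A.
              branch 1.1.2.1 (add F A):
                ○ open, literals {A=0, C=1, D=0}.
              branch 1.1.2.2 (add T A):
                ○ open, literals {A=1, C=1, D=0}.
      branch 1.2 (add T ((A -> C) || (!C || D))):
        T ((B && E) -> C): β-rule — branch into F (B && E)  //  T C.
          branch 1.2.1 (add F (B && E)):
            T ((A -> C) || (!C || D)): β-rule — branch into T (A -> C)  //  T (!C || D).
              branch 1.2.1.1 (add T (A -> C)):
                F (B && E): β-rule — branch into F B  //  F E.
                  branch 1.2.1.1.1 (add F B):
                    T (A -> C): β-rule — branch into F A  //  T C.
                      branch 1.2.1.1.1.1 (add F A):
                        ○ open, literals {A=0, B=0, D=0}.
                      branch 1.2.1.1.1.2 (add T C):
                        ○ open, literals {B=0, C=1, D=0}.
                  branch 1.2.1.1.2 (add F E):
                    T (A -> C): β-rule — branch into F A  //  T C.
                      branch 1.2.1.1.2.1 (add F A):
                        ○ open, literals {A=0, D=0, E=0}.
                      branch 1.2.1.1.2.2 (add T C):
                        ○ open, literals {C=1, D=0, E=0}.
              branch 1.2.1.2 (add T (!C || D)):
                F (B && E): β-rule — branch into F B  //  F E.
                  branch 1.2.1.2.1 (add F B):
                    T (!C || D): β-rule — branch into T !C  //  T D.
                      branch 1.2.1.2.1.1 (add T !C):
                        ○ open, literals {B=0, C=0, D=0}.
                      branch 1.2.1.2.1.2 (add T D):
                        × closes — contains both D and !D.
                  branch 1.2.1.2.2 (add F E):
                    T (!C || D): β-rule — branch into T !C  //  T D.
                      branch 1.2.1.2.2.1 (add T !C):
                        ○ open, literals {C=0, D=0, E=0}.
                      branch 1.2.1.2.2.2 (add T D):
                        × closes — contains both D and !D.
          branch 1.2.2 (add T C):
            T ((A -> C) || (!C || D)): β-rule — branch into T (A -> C)  //  T (!C || D).
              branch 1.2.2.1 (add T (A -> C)):
                T (A -> C): β-rule — branch into F A  //  T C.
                  branch 1.2.2.1.1 (add F A):
                    ○ open, literals {A=0, C=1, D=0}.
                  branch 1.2.2.1.2 (add T C):
                    ○ open, literals {C=1, D=0}.
              branch 1.2.2.2 (add T (!C || D)):
                T (!C || D): β-rule — branch into T !C  //  T D.
                  branch 1.2.2.2.1 (add T !C):
                    × closes — contains both C and !C.
                  branch 1.2.2.2.2 (add T D):
                    × closes — contains both D and !D.
  branch 2 (add F ((A -> A) || ((A -> C) || (!C || D))), F !(((B && E) -> C) -> D)):
    F ((A -> A) || ((A -> C) || (!C || D))): α-rule — add F (A -> A), F ((A -> C) || (!C || D)).
    F (A -> A): α-rule — add T A, F A.
    × closes — contains both A and !A.
5 branches closed, 14 open.
Each open branch fixes some atoms; the unmentioned ones are free. Counting distinct full assignments: branch {A=0, B=0, D=0} (C, E) contributes 4 new; branch {A=0, D=0, E=0} (B, C) contributes 2 new; branch {A=1, B=0, D=0} (C, E) contributes 4 new; branch {A=1, D=0, E=0} (B, C) contributes 2 new; branch {A=0, C=1, D=0} (B, E) contributes 1 new; branch {A=1, C=1, D=0} (B, E) contributes 1 new; branch {A=0, B=0, D=0} (C, E) contributes 0 new; branch {B=0, C=1, D=0} (A, E) contributes 0 new; branch {A=0, D=0, E=0} (B, C) contributes 0 new; branch {C=1, D=0, E=0} (A, B) contributes 0 new; branch {B=0, C=0, D=0} (A, E) contributes 0 new; branch {C=0, D=0, E=0} (A, B) contributes 0 new; branch {A=0, C=1, D=0} (B, E) contributes 0 new; branch {C=1, D=0} (A, B, E) contributes 0 new. Total: 14.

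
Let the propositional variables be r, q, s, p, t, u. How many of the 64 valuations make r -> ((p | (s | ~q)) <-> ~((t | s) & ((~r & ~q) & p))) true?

60

Initial set: {(r -> ((p | (s | ~q)) <-> ~((t | s) & ((~r & ~q) & p))))}.
(r -> ((p | (s | ~q)) <-> ~((t | s) & ((~r & ~q) & p)))): β-rule — branch into ~r  //  ((p | (s | ~q)) <-> ~((t | s) & ((~r & ~q) & p))).
  branch 1 (add ~r):
    ○ open, literals {r=F}.
  branch 2 (add ((p | (s | ~q)) <-> ~((t | s) & ((~r & ~q) & p)))):
    ((p | (s | ~q)) <-> ~((t | s) & ((~r & ~q) & p))): β-rule — branch into (p | (s | ~q)), ~((t | s) & ((~r & ~q) & p))  //  ~(p | (s | ~q)), ~~((t | s) & ((~r & ~q) & p)).
      branch 2.1 (add (p | (s | ~q)), ~((t | s) & ((~r & ~q) & p))):
        (p | (s | ~q)): β-rule — branch into p  //  (s | ~q).
          branch 2.1.1 (add p):
            ~((t | s) & ((~r & ~q) & p)): β-rule — branch into ~(t | s)  //  ~((~r & ~q) & p).
              branch 2.1.1.1 (add ~(t | s)):
                ~(t | s): α-rule — add ~t, ~s.
                ○ open, literals {p=T, s=F, t=F}.
              branch 2.1.1.2 (add ~((~r & ~q) & p)):
                ~((~r & ~q) & p): β-rule — branch into ~(~r & ~q)  //  ~p.
                  branch 2.1.1.2.1 (add ~(~r & ~q)):
                    ~(~r & ~q): β-rule — branch into ~~r  //  ~~q.
                      branch 2.1.1.2.1.1 (add ~~r):
                        ○ open, literals {p=T, r=T}.
                      branch 2.1.1.2.1.2 (add ~~q):
                        ○ open, literals {p=T, q=T}.
                  branch 2.1.1.2.2 (add ~p):
                    × closes — contains both p and ~p.
          branch 2.1.2 (add (s | ~q)):
            ~((t | s) & ((~r & ~q) & p)): β-rule — branch into ~(t | s)  //  ~((~r & ~q) & p).
              branch 2.1.2.1 (add ~(t | s)):
                ~(t | s): α-rule — add ~t, ~s.
                (s | ~q): β-rule — branch into s  //  ~q.
                  branch 2.1.2.1.1 (add s):
                    × closes — contains both s and ~s.
                  branch 2.1.2.1.2 (add ~q):
                    ○ open, literals {q=F, s=F, t=F}.
              branch 2.1.2.2 (add ~((~r & ~q) & p)):
                (s | ~q): β-rule — branch into s  //  ~q.
                  branch 2.1.2.2.1 (add s):
                    ~((~r & ~q) & p): β-rule — branch into ~(~r & ~q)  //  ~p.
                      branch 2.1.2.2.1.1 (add ~(~r & ~q)):
                        ~(~r & ~q): β-rule — branch into ~~r  //  ~~q.
                          branch 2.1.2.2.1.1.1 (add ~~r):
                            ○ open, literals {r=T, s=T}.
                          branch 2.1.2.2.1.1.2 (add ~~q):
                            ○ open, literals {q=T, s=T}.
                      branch 2.1.2.2.1.2 (add ~p):
                        ○ open, literals {p=F, s=T}.
                  branch 2.1.2.2.2 (add ~q):
                    ~((~r & ~q) & p): β-rule — branch into ~(~r & ~q)  //  ~p.
                      branch 2.1.2.2.2.1 (add ~(~r & ~q)):
                        ~(~r & ~q): β-rule — branch into ~~r  //  ~~q.
                          branch 2.1.2.2.2.1.1 (add ~~r):
                            ○ open, literals {q=F, r=T}.
                          branch 2.1.2.2.2.1.2 (add ~~q):
                            × closes — contains both q and ~q.
                      branch 2.1.2.2.2.2 (add ~p):
                        ○ open, literals {p=F, q=F}.
      branch 2.2 (add ~(p | (s | ~q)), ~~((t | s) & ((~r & ~q) & p))):
        ~(p | (s | ~q)): α-rule — add ~p, ~(s | ~q).
        ~~((t | s) & ((~r & ~q) & p)): α-rule — add (t | s), ((~r & ~q) & p).
        ~(s | ~q): α-rule — add ~s, ~~q.
        ((~r & ~q) & p): α-rule — add (~r & ~q), p.
        × closes — contains both p and ~p.
4 branches closed, 10 open.
Each open branch fixes some atoms; the unmentioned ones are free. Counting distinct full assignments: branch {r=F} (q, s, p, t, u) contributes 32 new; branch {p=T, s=F, t=F} (r, q, u) contributes 4 new; branch {p=T, r=T} (q, s, t, u) contributes 12 new; branch {p=T, q=T} (r, s, t, u) contributes 0 new; branch {q=F, s=F, t=F} (r, p, u) contributes 2 new; branch {r=T, s=T} (q, p, t, u) contributes 8 new; branch {q=T, s=T} (r, p, t, u) contributes 0 new; branch {p=F, s=T} (r, q, t, u) contributes 0 new; branch {q=F, r=T} (s, p, t, u) contributes 2 new; branch {p=F, q=F} (r, s, t, u) contributes 0 new. Total: 60.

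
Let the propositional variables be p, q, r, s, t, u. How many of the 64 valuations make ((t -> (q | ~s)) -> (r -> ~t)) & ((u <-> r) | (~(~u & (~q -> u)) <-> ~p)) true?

Initial set: {(((t -> (q | ~s)) -> (r -> ~t)) & ((u <-> r) | (~(~u & (~q -> u)) <-> ~p)))}.
(((t -> (q | ~s)) -> (r -> ~t)) & ((u <-> r) | (~(~u & (~q -> u)) <-> ~p))): α-rule — add ((t -> (q | ~s)) -> (r -> ~t)), ((u <-> r) | (~(~u & (~q -> u)) <-> ~p)).
((t -> (q | ~s)) -> (r -> ~t)): β-rule — branch into ~(t -> (q | ~s))  //  (r -> ~t).
  branch 1 (add ~(t -> (q | ~s))):
    ~(t -> (q | ~s)): α-rule — add t, ~(q | ~s).
    ~(q | ~s): α-rule — add ~q, ~~s.
    ((u <-> r) | (~(~u & (~q -> u)) <-> ~p)): β-rule — branch into (u <-> r)  //  (~(~u & (~q -> u)) <-> ~p).
      branch 1.1 (add (u <-> r)):
        (u <-> r): β-rule — branch into u, r  //  ~u, ~r.
          branch 1.1.1 (add u, r):
            ○ open, literals {q=0, r=1, s=1, t=1, u=1}.
          branch 1.1.2 (add ~u, ~r):
            ○ open, literals {q=0, r=0, s=1, t=1, u=0}.
      branch 1.2 (add (~(~u & (~q -> u)) <-> ~p)):
        (~(~u & (~q -> u)) <-> ~p): β-rule — branch into ~(~u & (~q -> u)), ~p  //  ~~(~u & (~q -> u)), ~~p.
          branch 1.2.1 (add ~(~u & (~q -> u)), ~p):
            ~(~u & (~q -> u)): β-rule — branch into ~~u  //  ~(~q -> u).
              branch 1.2.1.1 (add ~~u):
                ○ open, literals {p=0, q=0, s=1, t=1, u=1}.
              branch 1.2.1.2 (add ~(~q -> u)):
                ~(~q -> u): α-rule — add ~q, ~u.
                ○ open, literals {p=0, q=0, s=1, t=1, u=0}.
          branch 1.2.2 (add ~~(~u & (~q -> u)), ~~p):
            ~~(~u & (~q -> u)): α-rule — add ~u, (~q -> u).
            (~q -> u): β-rule — branch into ~~q  //  u.
              branch 1.2.2.1 (add ~~q):
                × closes — contains both q and ~q.
              branch 1.2.2.2 (add u):
                × closes — contains both u and ~u.
  branch 2 (add (r -> ~t)):
    ((u <-> r) | (~(~u & (~q -> u)) <-> ~p)): β-rule — branch into (u <-> r)  //  (~(~u & (~q -> u)) <-> ~p).
      branch 2.1 (add (u <-> r)):
        (r -> ~t): β-rule — branch into ~r  //  ~t.
          branch 2.1.1 (add ~r):
            (u <-> r): β-rule — branch into u, r  //  ~u, ~r.
              branch 2.1.1.1 (add u, r):
                × closes — contains both r and ~r.
              branch 2.1.1.2 (add ~u, ~r):
                ○ open, literals {r=0, u=0}.
          branch 2.1.2 (add ~t):
            (u <-> r): β-rule — branch into u, r  //  ~u, ~r.
              branch 2.1.2.1 (add u, r):
                ○ open, literals {r=1, t=0, u=1}.
              branch 2.1.2.2 (add ~u, ~r):
                ○ open, literals {r=0, t=0, u=0}.
      branch 2.2 (add (~(~u & (~q -> u)) <-> ~p)):
        (r -> ~t): β-rule — branch into ~r  //  ~t.
          branch 2.2.1 (add ~r):
            (~(~u & (~q -> u)) <-> ~p): β-rule — branch into ~(~u & (~q -> u)), ~p  //  ~~(~u & (~q -> u)), ~~p.
              branch 2.2.1.1 (add ~(~u & (~q -> u)), ~p):
                ~(~u & (~q -> u)): β-rule — branch into ~~u  //  ~(~q -> u).
                  branch 2.2.1.1.1 (add ~~u):
                    ○ open, literals {p=0, r=0, u=1}.
                  branch 2.2.1.1.2 (add ~(~q -> u)):
                    ~(~q -> u): α-rule — add ~q, ~u.
                    ○ open, literals {p=0, q=0, r=0, u=0}.
              branch 2.2.1.2 (add ~~(~u & (~q -> u)), ~~p):
                ~~(~u & (~q -> u)): α-rule — add ~u, (~q -> u).
                (~q -> u): β-rule — branch into ~~q  //  u.
                  branch 2.2.1.2.1 (add ~~q):
                    ○ open, literals {p=1, q=1, r=0, u=0}.
                  branch 2.2.1.2.2 (add u):
                    × closes — contains both u and ~u.
          branch 2.2.2 (add ~t):
            (~(~u & (~q -> u)) <-> ~p): β-rule — branch into ~(~u & (~q -> u)), ~p  //  ~~(~u & (~q -> u)), ~~p.
              branch 2.2.2.1 (add ~(~u & (~q -> u)), ~p):
                ~(~u & (~q -> u)): β-rule — branch into ~~u  //  ~(~q -> u).
                  branch 2.2.2.1.1 (add ~~u):
                    ○ open, literals {p=0, t=0, u=1}.
                  branch 2.2.2.1.2 (add ~(~q -> u)):
                    ~(~q -> u): α-rule — add ~q, ~u.
                    ○ open, literals {p=0, q=0, t=0, u=0}.
              branch 2.2.2.2 (add ~~(~u & (~q -> u)), ~~p):
                ~~(~u & (~q -> u)): α-rule — add ~u, (~q -> u).
                (~q -> u): β-rule — branch into ~~q  //  u.
                  branch 2.2.2.2.1 (add ~~q):
                    ○ open, literals {p=1, q=1, t=0, u=0}.
                  branch 2.2.2.2.2 (add u):
                    × closes — contains both u and ~u.
5 branches closed, 13 open.
Each open branch fixes some atoms; the unmentioned ones are free. Counting distinct full assignments: branch {q=0, r=1, s=1, t=1, u=1} (p) contributes 2 new; branch {q=0, r=0, s=1, t=1, u=0} (p) contributes 2 new; branch {p=0, q=0, s=1, t=1, u=1} (r) contributes 1 new; branch {p=0, q=0, s=1, t=1, u=0} (r) contributes 1 new; branch {r=0, u=0} (p, q, s, t) contributes 14 new; branch {r=1, t=0, u=1} (p, q, s) contributes 8 new; branch {r=0, t=0, u=0} (p, q, s) contributes 0 new; branch {p=0, r=0, u=1} (q, s, t) contributes 7 new; branch {p=0, q=0, r=0, u=0} (s, t) contributes 0 new; branch {p=1, q=1, r=0, u=0} (s, t) contributes 0 new; branch {p=0, t=0, u=1} (q, r, s) contributes 0 new; branch {p=0, q=0, t=0, u=0} (r, s) contributes 2 new; branch {p=1, q=1, t=0, u=0} (r, s) contributes 2 new. Total: 39.

39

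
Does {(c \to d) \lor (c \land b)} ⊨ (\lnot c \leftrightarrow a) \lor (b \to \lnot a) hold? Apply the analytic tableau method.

No

Initial set: {((c \to d) \lor (c \land b)); \lnot ((\lnot c \leftrightarrow a) \lor (b \to \lnot a))}.
\lnot ((\lnot c \leftrightarrow a) \lor (b \to \lnot a)): α-rule — add \lnot (\lnot c \leftrightarrow a), \lnot (b \to \lnot a).
\lnot (b \to \lnot a): α-rule — add b, \lnot \lnot a.
((c \to d) \lor (c \land b)): β-rule — branch into (c \to d)  //  (c \land b).
  branch 1 (add (c \to d)):
    \lnot (\lnot c \leftrightarrow a): β-rule — branch into \lnot c, \lnot a  //  \lnot \lnot c, a.
      branch 1.1 (add \lnot c, \lnot a):
        × closes — contains both a and \lnot a.
      branch 1.2 (add \lnot \lnot c, a):
        (c \to d): β-rule — branch into \lnot c  //  d.
          branch 1.2.1 (add \lnot c):
            × closes — contains both c and \lnot c.
          branch 1.2.2 (add d):
            ○ open, literals {a=true, b=true, c=true, d=true}.
  branch 2 (add (c \land b)):
    (c \land b): α-rule — add c, b.
    \lnot (\lnot c \leftrightarrow a): β-rule — branch into \lnot c, \lnot a  //  \lnot \lnot c, a.
      branch 2.1 (add \lnot c, \lnot a):
        × closes — contains both c and \lnot c.
      branch 2.2 (add \lnot \lnot c, a):
        ○ open, literals {a=true, b=true, c=true}.
3 branches closed, 2 open.
An open branch gives a countermodel: a=true, b=true, c=true, d=true (unmentioned atoms arbitrary); the premises hold there but the conclusion fails.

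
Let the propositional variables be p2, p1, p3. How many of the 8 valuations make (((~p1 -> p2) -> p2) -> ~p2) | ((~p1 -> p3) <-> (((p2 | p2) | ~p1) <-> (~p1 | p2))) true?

Initial set: {T ((((~p1 -> p2) -> p2) -> ~p2) | ((~p1 -> p3) <-> (((p2 | p2) | ~p1) <-> (~p1 | p2))))}.
T ((((~p1 -> p2) -> p2) -> ~p2) | ((~p1 -> p3) <-> (((p2 | p2) | ~p1) <-> (~p1 | p2)))): β-rule — branch into T (((~p1 -> p2) -> p2) -> ~p2)  //  T ((~p1 -> p3) <-> (((p2 | p2) | ~p1) <-> (~p1 | p2))).
  branch 1 (add T (((~p1 -> p2) -> p2) -> ~p2)):
    T (((~p1 -> p2) -> p2) -> ~p2): β-rule — branch into F ((~p1 -> p2) -> p2)  //  T ~p2.
      branch 1.1 (add F ((~p1 -> p2) -> p2)):
        F ((~p1 -> p2) -> p2): α-rule — add T (~p1 -> p2), F p2.
        T (~p1 -> p2): β-rule — branch into F ~p1  //  T p2.
          branch 1.1.1 (add F ~p1):
            ○ open, literals {p1=true, p2=false}.
          branch 1.1.2 (add T p2):
            × closes — contains both p2 and ~p2.
      branch 1.2 (add T ~p2):
        ○ open, literals {p2=false}.
  branch 2 (add T ((~p1 -> p3) <-> (((p2 | p2) | ~p1) <-> (~p1 | p2)))):
    T ((~p1 -> p3) <-> (((p2 | p2) | ~p1) <-> (~p1 | p2))): β-rule — branch into T (~p1 -> p3), T (((p2 | p2) | ~p1) <-> (~p1 | p2))  //  F (~p1 -> p3), F (((p2 | p2) | ~p1) <-> (~p1 | p2)).
      branch 2.1 (add T (~p1 -> p3), T (((p2 | p2) | ~p1) <-> (~p1 | p2))):
        T (~p1 -> p3): β-rule — branch into F ~p1  //  T p3.
          branch 2.1.1 (add F ~p1):
            T (((p2 | p2) | ~p1) <-> (~p1 | p2)): β-rule — branch into T ((p2 | p2) | ~p1), T (~p1 | p2)  //  F ((p2 | p2) | ~p1), F (~p1 | p2).
              branch 2.1.1.1 (add T ((p2 | p2) | ~p1), T (~p1 | p2)):
                T ((p2 | p2) | ~p1): β-rule — branch into T (p2 | p2)  //  T ~p1.
                  branch 2.1.1.1.1 (add T (p2 | p2)):
                    T (~p1 | p2): β-rule — branch into T ~p1  //  T p2.
                      branch 2.1.1.1.1.1 (add T ~p1):
                        × closes — contains both p1 and ~p1.
                      branch 2.1.1.1.1.2 (add T p2):
                        T (p2 | p2): β-rule — branch into T p2  //  T p2.
                          branch 2.1.1.1.1.2.1 (add T p2):
                            ○ open, literals {p1=true, p2=true}.
                          branch 2.1.1.1.1.2.2 (add T p2):
                            ○ open, literals {p1=true, p2=true}.
                  branch 2.1.1.1.2 (add T ~p1):
                    × closes — contains both p1 and ~p1.
              branch 2.1.1.2 (add F ((p2 | p2) | ~p1), F (~p1 | p2)):
                F ((p2 | p2) | ~p1): α-rule — add F (p2 | p2), F ~p1.
                F (~p1 | p2): α-rule — add F ~p1, F p2.
                F (p2 | p2): α-rule — add F p2, F p2.
                ○ open, literals {p1=true, p2=false}.
          branch 2.1.2 (add T p3):
            T (((p2 | p2) | ~p1) <-> (~p1 | p2)): β-rule — branch into T ((p2 | p2) | ~p1), T (~p1 | p2)  //  F ((p2 | p2) | ~p1), F (~p1 | p2).
              branch 2.1.2.1 (add T ((p2 | p2) | ~p1), T (~p1 | p2)):
                T ((p2 | p2) | ~p1): β-rule — branch into T (p2 | p2)  //  T ~p1.
                  branch 2.1.2.1.1 (add T (p2 | p2)):
                    T (~p1 | p2): β-rule — branch into T ~p1  //  T p2.
                      branch 2.1.2.1.1.1 (add T ~p1):
                        T (p2 | p2): β-rule — branch into T p2  //  T p2.
                          branch 2.1.2.1.1.1.1 (add T p2):
                            ○ open, literals {p1=false, p2=true, p3=true}.
                          branch 2.1.2.1.1.1.2 (add T p2):
                            ○ open, literals {p1=false, p2=true, p3=true}.
                      branch 2.1.2.1.1.2 (add T p2):
                        T (p2 | p2): β-rule — branch into T p2  //  T p2.
                          branch 2.1.2.1.1.2.1 (add T p2):
                            ○ open, literals {p2=true, p3=true}.
                          branch 2.1.2.1.1.2.2 (add T p2):
                            ○ open, literals {p2=true, p3=true}.
                  branch 2.1.2.1.2 (add T ~p1):
                    T (~p1 | p2): β-rule — branch into T ~p1  //  T p2.
                      branch 2.1.2.1.2.1 (add T ~p1):
                        ○ open, literals {p1=false, p3=true}.
                      branch 2.1.2.1.2.2 (add T p2):
                        ○ open, literals {p1=false, p2=true, p3=true}.
              branch 2.1.2.2 (add F ((p2 | p2) | ~p1), F (~p1 | p2)):
                F ((p2 | p2) | ~p1): α-rule — add F (p2 | p2), F ~p1.
                F (~p1 | p2): α-rule — add F ~p1, F p2.
                F (p2 | p2): α-rule — add F p2, F p2.
                ○ open, literals {p1=true, p2=false, p3=true}.
      branch 2.2 (add F (~p1 -> p3), F (((p2 | p2) | ~p1) <-> (~p1 | p2))):
        F (~p1 -> p3): α-rule — add T ~p1, F p3.
        F (((p2 | p2) | ~p1) <-> (~p1 | p2)): β-rule — branch into T ((p2 | p2) | ~p1), F (~p1 | p2)  //  F ((p2 | p2) | ~p1), T (~p1 | p2).
          branch 2.2.1 (add T ((p2 | p2) | ~p1), F (~p1 | p2)):
            F (~p1 | p2): α-rule — add F ~p1, F p2.
            × closes — contains both p1 and ~p1.
          branch 2.2.2 (add F ((p2 | p2) | ~p1), T (~p1 | p2)):
            F ((p2 | p2) | ~p1): α-rule — add F (p2 | p2), F ~p1.
            × closes — contains both p1 and ~p1.
5 branches closed, 12 open.
Each open branch fixes some atoms; the unmentioned ones are free. Counting distinct full assignments: branch {p1=true, p2=false} (p3) contributes 2 new; branch {p2=false} (p1, p3) contributes 2 new; branch {p1=true, p2=true} (p3) contributes 2 new; branch {p1=true, p2=true} (p3) contributes 0 new; branch {p1=true, p2=false} (p3) contributes 0 new; branch {p1=false, p2=true, p3=true} (none free) contributes 1 new; branch {p1=false, p2=true, p3=true} (none free) contributes 0 new; branch {p2=true, p3=true} (p1) contributes 0 new; branch {p2=true, p3=true} (p1) contributes 0 new; branch {p1=false, p3=true} (p2) contributes 0 new; branch {p1=false, p2=true, p3=true} (none free) contributes 0 new; branch {p1=true, p2=false, p3=true} (none free) contributes 0 new. Total: 7.

7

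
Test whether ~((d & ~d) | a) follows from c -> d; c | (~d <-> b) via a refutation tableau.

No

Initial set: {(c -> d); (c | (~d <-> b)); ~~((d & ~d) | a)}.
(c -> d): β-rule — branch into ~c  //  d.
  branch 1 (add ~c):
    (c | (~d <-> b)): β-rule — branch into c  //  (~d <-> b).
      branch 1.1 (add c):
        × closes — contains both c and ~c.
      branch 1.2 (add (~d <-> b)):
        ~~((d & ~d) | a): β-rule — branch into (d & ~d)  //  a.
          branch 1.2.1 (add (d & ~d)):
            (d & ~d): α-rule — add d, ~d.
            × closes — contains both d and ~d.
          branch 1.2.2 (add a):
            (~d <-> b): β-rule — branch into ~d, b  //  ~~d, ~b.
              branch 1.2.2.1 (add ~d, b):
                ○ open, literals {a=true, b=true, c=false, d=false}.
              branch 1.2.2.2 (add ~~d, ~b):
                ○ open, literals {a=true, b=false, c=false, d=true}.
  branch 2 (add d):
    (c | (~d <-> b)): β-rule — branch into c  //  (~d <-> b).
      branch 2.1 (add c):
        ~~((d & ~d) | a): β-rule — branch into (d & ~d)  //  a.
          branch 2.1.1 (add (d & ~d)):
            (d & ~d): α-rule — add d, ~d.
            × closes — contains both d and ~d.
          branch 2.1.2 (add a):
            ○ open, literals {a=true, c=true, d=true}.
      branch 2.2 (add (~d <-> b)):
        ~~((d & ~d) | a): β-rule — branch into (d & ~d)  //  a.
          branch 2.2.1 (add (d & ~d)):
            (d & ~d): α-rule — add d, ~d.
            × closes — contains both d and ~d.
          branch 2.2.2 (add a):
            (~d <-> b): β-rule — branch into ~d, b  //  ~~d, ~b.
              branch 2.2.2.1 (add ~d, b):
                × closes — contains both d and ~d.
              branch 2.2.2.2 (add ~~d, ~b):
                ○ open, literals {a=true, b=false, d=true}.
5 branches closed, 4 open.
An open branch gives a countermodel: a=true, b=true, c=false, d=false (unmentioned atoms arbitrary); the premises hold there but the conclusion fails.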